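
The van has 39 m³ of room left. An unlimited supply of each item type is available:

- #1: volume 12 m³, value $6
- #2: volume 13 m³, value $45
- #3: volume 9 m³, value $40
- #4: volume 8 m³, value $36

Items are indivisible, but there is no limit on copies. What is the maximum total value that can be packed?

$161

Best value-per-unit is #4 at 36/8; filling with it alone gives 4×36 = 144.
Optimal mix: 1×#2 + 2×#3 + 1×#4 → volume 39, value 161.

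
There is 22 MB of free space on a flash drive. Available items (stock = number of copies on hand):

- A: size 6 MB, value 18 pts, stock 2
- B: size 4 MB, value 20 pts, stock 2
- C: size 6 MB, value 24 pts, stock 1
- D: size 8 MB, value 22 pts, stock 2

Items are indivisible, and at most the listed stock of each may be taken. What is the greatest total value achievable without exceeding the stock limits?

Top feasible selections:
- 2×B + 1×C + 1×D: size 22, value 86
- 1×A + 2×B + 1×C: size 20, value 82
- 1×A + 2×B + 1×D: size 22, value 80
Best: 86 pts.

86 pts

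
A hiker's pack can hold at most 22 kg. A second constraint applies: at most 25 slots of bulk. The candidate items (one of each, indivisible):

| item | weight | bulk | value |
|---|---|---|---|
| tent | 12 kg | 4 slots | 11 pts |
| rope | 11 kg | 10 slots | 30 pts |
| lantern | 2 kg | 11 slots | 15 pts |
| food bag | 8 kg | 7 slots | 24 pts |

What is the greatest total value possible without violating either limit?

54 pts

Feasible sets respecting both limits:
- rope+food bag: weight 19, bulk 17, value 54
- tent+lantern+food bag: weight 22, bulk 22, value 50
- rope+lantern: weight 13, bulk 21, value 45
Best: 54 pts.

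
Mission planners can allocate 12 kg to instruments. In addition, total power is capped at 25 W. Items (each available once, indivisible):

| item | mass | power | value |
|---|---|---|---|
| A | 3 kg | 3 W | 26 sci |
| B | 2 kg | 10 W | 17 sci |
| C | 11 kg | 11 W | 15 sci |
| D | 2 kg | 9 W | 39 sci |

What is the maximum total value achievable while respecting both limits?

Feasible sets respecting both limits:
- A+B+D: mass 7, power 22, value 82
- A+D: mass 5, power 12, value 65
- B+D: mass 4, power 19, value 56
- A+B: mass 5, power 13, value 43
Best: 82 sci.

82 sci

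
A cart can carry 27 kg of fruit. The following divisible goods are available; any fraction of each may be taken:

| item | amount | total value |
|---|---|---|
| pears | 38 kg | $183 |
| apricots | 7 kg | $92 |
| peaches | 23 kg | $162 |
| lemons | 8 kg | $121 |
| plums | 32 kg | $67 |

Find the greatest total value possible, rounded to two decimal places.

297.52

Take in order of value per unit:
- lemons (121/8 per unit): all 8 → value 121, running total 121.00
- apricots (92/7 per unit): all 7 → value 92, running total 213.00
- peaches (162/23 per unit): 12 of 23 → value 12×162/23 = 84.5217, running total 297.52
Total 297.52.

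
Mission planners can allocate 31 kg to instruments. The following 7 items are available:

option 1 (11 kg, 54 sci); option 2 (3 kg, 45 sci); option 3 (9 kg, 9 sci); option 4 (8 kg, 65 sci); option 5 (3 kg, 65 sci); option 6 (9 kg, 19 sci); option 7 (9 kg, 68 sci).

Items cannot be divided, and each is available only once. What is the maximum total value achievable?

Check high-value combinations within 31 kg:
- option 1+option 4+option 5+option 7: mass 11+8+3+9=31, value 54+65+65+68=252
- option 2+option 4+option 5+option 7: mass 3+8+3+9=23, value 45+65+65+68=243
- option 1+option 2+option 5+option 7: mass 11+3+3+9=26, value 54+45+65+68=232
Best: 252 sci.

252 sci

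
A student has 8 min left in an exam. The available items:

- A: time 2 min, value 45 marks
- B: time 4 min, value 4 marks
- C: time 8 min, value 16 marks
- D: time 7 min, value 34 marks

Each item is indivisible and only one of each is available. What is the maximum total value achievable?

Check high-value combinations within 8 min:
- A+B: time 2+4=6, value 45+4=49
- A: time 2, value 45
- D: time 7, value 34
Best: 49 marks.

49 marks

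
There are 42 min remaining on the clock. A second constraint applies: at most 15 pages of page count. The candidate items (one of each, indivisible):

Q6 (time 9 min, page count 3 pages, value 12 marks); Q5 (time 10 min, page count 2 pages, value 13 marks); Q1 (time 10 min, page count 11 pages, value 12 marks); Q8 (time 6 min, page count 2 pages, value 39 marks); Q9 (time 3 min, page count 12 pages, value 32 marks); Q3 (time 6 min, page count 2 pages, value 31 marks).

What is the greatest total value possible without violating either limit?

Feasible sets respecting both limits:
- Q6+Q5+Q8+Q3: time 31, page count 9, value 95
- Q5+Q8+Q3: time 22, page count 6, value 83
- Q6+Q8+Q3: time 21, page count 7, value 82
Best: 95 marks.

95 marks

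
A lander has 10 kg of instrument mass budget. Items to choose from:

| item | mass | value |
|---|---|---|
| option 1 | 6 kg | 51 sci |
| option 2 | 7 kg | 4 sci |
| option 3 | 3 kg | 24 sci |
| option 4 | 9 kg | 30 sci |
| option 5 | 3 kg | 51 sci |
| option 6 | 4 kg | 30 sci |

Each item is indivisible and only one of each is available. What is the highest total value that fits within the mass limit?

105 sci

Check high-value combinations within 10 kg:
- option 3+option 5+option 6: mass 3+3+4=10, value 24+51+30=105
- option 1+option 5: mass 6+3=9, value 51+51=102
- option 5+option 6: mass 3+4=7, value 51+30=81
- option 1+option 6: mass 6+4=10, value 51+30=81
- option 3+option 5: mass 3+3=6, value 24+51=75
Best: 105 sci.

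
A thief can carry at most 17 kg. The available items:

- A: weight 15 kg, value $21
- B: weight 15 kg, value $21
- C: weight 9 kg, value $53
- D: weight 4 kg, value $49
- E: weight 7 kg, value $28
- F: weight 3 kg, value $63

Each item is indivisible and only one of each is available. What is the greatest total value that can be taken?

$165

This is a 0/1 knapsack; check combinations near the capacity.
- C+D+F: weight 9+4+3=16, value 53+49+63=165
- D+E+F: weight 4+7+3=14, value 49+28+63=140
- C+F: weight 9+3=12, value 53+63=116
- D+F: weight 4+3=7, value 49+63=112
- C+D: weight 9+4=13, value 53+49=102
Best: $165.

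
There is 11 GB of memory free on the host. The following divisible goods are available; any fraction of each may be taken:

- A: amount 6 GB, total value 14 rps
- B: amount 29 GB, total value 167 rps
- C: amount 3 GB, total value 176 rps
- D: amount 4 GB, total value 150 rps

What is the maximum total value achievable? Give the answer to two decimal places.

Take in order of value per unit:
- C (176/3 per unit): all 3 → value 176, running total 176.00
- D (150/4 per unit): all 4 → value 150, running total 326.00
- B (167/29 per unit): 4 of 29 → value 4×167/29 = 23.0345, running total 349.03
Total 349.03.

349.03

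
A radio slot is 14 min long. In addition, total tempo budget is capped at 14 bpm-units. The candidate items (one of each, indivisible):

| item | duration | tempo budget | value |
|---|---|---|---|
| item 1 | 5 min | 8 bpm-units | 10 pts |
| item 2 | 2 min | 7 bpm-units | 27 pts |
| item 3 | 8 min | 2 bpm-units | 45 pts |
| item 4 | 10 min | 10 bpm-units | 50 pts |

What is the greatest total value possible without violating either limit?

Feasible sets respecting both limits:
- item 2+item 3: duration 10, tempo budget 9, value 72
- item 1+item 3: duration 13, tempo budget 10, value 55
- item 4: duration 10, tempo budget 10, value 50
Best: 72 pts.

72 pts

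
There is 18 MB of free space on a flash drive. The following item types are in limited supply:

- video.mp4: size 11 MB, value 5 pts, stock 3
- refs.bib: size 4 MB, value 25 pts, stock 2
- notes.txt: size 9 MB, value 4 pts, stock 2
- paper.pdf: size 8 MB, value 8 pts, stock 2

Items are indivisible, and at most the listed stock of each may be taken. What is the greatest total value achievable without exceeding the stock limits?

58 pts

Top feasible selections:
- 2×refs.bib + 1×paper.pdf: size 16, value 58
- 2×refs.bib + 1×notes.txt: size 17, value 54
- 2×refs.bib: size 8, value 50
Best: 58 pts.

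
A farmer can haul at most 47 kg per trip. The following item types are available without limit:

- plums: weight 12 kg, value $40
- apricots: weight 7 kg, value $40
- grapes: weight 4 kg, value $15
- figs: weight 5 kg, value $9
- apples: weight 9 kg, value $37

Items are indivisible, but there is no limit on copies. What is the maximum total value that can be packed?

$255

Best value-per-unit is apricots at 40/7; filling with it alone gives 6×40 = 240.
Optimal mix: 6×apricots + 1×grapes → weight 46, value 255.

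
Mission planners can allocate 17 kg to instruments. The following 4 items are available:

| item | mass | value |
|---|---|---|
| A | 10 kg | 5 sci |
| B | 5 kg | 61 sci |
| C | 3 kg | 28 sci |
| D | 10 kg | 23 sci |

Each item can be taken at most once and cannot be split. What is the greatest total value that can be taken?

89 sci

Check high-value combinations within 17 kg:
- B+C: mass 5+3=8, value 61+28=89
- B+D: mass 5+10=15, value 61+23=84
- A+B: mass 10+5=15, value 5+61=66
Best: 89 sci.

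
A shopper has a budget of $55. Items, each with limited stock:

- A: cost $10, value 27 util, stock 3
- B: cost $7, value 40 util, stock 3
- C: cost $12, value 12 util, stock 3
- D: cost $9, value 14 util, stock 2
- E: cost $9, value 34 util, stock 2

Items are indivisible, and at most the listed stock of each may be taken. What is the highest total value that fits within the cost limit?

Top feasible selections:
- 1×A + 3×B + 2×E: cost 49, value 215
- 2×A + 3×B + 1×E: cost 50, value 208
- 3×B + 1×D + 2×E: cost 48, value 202
Best: 215 util.

215 util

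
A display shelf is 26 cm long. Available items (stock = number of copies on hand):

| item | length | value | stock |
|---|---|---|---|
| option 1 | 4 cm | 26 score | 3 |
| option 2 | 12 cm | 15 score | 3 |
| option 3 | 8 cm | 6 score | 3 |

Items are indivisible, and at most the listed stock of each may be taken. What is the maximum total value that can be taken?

Top feasible selections:
- 3×option 1 + 1×option 2: length 24, value 93
- 3×option 1 + 1×option 3: length 20, value 84
- 3×option 1: length 12, value 78
Best: 93 score.

93 score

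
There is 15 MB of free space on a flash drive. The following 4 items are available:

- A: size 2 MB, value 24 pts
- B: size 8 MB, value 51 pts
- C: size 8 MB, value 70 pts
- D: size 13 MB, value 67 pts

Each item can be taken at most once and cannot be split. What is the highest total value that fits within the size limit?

94 pts

Check high-value combinations within 15 MB:
- A+C: size 2+8=10, value 24+70=94
- A+D: size 2+13=15, value 24+67=91
- A+B: size 2+8=10, value 24+51=75
Best: 94 pts.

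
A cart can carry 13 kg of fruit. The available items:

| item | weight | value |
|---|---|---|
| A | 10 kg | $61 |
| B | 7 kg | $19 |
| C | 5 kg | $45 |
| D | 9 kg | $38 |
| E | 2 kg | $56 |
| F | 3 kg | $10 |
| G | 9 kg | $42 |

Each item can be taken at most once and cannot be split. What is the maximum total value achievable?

Check high-value combinations within 13 kg:
- A+E: weight 10+2=12, value 61+56=117
- C+E+F: weight 5+2+3=10, value 45+56+10=111
- C+E: weight 5+2=7, value 45+56=101
- E+G: weight 2+9=11, value 56+42=98
Best: $117.

$117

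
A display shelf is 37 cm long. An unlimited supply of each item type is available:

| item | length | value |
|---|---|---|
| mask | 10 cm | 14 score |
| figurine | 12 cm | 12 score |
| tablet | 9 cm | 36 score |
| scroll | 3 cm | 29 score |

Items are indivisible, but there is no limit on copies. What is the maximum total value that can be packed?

348 score

Best value-per-unit is scroll at 29/3, and filling with it alone uses length 12×3=36. No mix of the others beats 12×29 = 348.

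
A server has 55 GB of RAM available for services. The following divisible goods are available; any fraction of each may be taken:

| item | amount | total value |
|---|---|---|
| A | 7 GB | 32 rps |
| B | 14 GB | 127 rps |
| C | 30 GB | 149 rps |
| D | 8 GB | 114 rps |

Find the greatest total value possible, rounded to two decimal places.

403.71

Take in order of value per unit:
- D (114/8 per unit): all 8 → value 114, running total 114.00
- B (127/14 per unit): all 14 → value 127, running total 241.00
- C (149/30 per unit): all 30 → value 149, running total 390.00
- A (32/7 per unit): 3 of 7 → value 3×32/7 = 13.7143, running total 403.71
Total 403.71.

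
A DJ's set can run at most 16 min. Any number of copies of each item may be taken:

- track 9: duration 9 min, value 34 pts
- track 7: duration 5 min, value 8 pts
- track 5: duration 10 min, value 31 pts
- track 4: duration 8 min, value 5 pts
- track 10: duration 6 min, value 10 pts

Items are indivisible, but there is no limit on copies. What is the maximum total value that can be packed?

44 pts

Best value-per-unit is track 9 at 34/9; filling with it alone gives 1×34 = 34.
Optimal mix: 1×track 9 + 1×track 10 → duration 15, value 44.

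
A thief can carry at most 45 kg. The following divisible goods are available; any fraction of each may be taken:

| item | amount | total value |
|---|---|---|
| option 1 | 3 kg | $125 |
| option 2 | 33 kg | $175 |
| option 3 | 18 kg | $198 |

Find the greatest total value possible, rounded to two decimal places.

Take in order of value per unit:
- option 1 (125/3 per unit): all 3 → value 125, running total 125.00
- option 3 (198/18 per unit): all 18 → value 198, running total 323.00
- option 2 (175/33 per unit): 24 of 33 → value 24×175/33 = 127.2727, running total 450.27
Total 450.27.

450.27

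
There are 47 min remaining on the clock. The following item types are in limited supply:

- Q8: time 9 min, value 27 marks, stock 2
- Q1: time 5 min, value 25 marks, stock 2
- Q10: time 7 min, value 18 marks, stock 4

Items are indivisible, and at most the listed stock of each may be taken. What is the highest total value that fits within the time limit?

Top feasible selections:
- 1×Q8 + 2×Q1 + 4×Q10: time 47, value 149
- 2×Q8 + 2×Q1 + 2×Q10: time 42, value 140
- 2×Q8 + 1×Q1 + 3×Q10: time 44, value 133
- 1×Q8 + 2×Q1 + 3×Q10: time 40, value 131
Best: 149 marks.

149 marks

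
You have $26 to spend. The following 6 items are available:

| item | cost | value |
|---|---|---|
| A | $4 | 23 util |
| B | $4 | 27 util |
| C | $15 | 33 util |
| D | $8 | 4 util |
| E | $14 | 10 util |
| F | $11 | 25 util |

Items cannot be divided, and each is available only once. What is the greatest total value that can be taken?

83 util

This is a 0/1 knapsack; check combinations near the capacity.
- A+B+C: cost 4+4+15=23, value 23+27+33=83
- A+B+F: cost 4+4+11=19, value 23+27+25=75
- B+C: cost 4+15=19, value 27+33=60
Best: 83 util.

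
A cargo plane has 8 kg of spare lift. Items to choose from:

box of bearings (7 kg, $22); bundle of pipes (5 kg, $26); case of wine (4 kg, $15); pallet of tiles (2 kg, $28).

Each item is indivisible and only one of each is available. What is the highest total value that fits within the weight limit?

This is a 0/1 knapsack; check combinations near the capacity.
- bundle of pipes+pallet of tiles: weight 5+2=7, value 26+28=54
- case of wine+pallet of tiles: weight 4+2=6, value 15+28=43
- pallet of tiles: weight 2, value 28
Best: $54.

$54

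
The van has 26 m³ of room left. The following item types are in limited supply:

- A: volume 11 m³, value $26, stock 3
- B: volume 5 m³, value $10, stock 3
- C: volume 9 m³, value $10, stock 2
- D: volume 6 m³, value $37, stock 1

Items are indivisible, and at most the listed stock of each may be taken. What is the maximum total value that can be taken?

Best selections within volume 26 and stock limits:
- 1×A + 1×B + 1×D: volume 22, value 73
- 1×A + 1×C + 1×D: volume 26, value 73
- 3×B + 1×D: volume 21, value 67
Best: $73.

$73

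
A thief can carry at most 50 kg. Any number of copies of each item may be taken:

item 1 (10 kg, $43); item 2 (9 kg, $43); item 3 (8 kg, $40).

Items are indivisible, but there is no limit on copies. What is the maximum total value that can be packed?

$246

Best value-per-unit is item 3 at 40/8; filling with it alone gives 6×40 = 240.
Optimal mix: 2×item 2 + 4×item 3 → weight 50, value 246.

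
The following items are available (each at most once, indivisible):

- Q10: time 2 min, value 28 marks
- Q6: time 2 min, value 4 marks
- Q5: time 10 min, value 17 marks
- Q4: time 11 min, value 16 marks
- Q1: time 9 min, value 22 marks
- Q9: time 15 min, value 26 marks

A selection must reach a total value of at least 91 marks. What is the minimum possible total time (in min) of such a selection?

36

Subsets with value ≥ 91, sorted by total time:
- Q10+Q5+Q1+Q9: time 36, value 93
- Q10+Q4+Q1+Q9: time 37, value 92
- Q10+Q6+Q5+Q1+Q9: time 38, value 97
- Q10+Q6+Q4+Q1+Q9: time 39, value 96
Minimum time: 36 min.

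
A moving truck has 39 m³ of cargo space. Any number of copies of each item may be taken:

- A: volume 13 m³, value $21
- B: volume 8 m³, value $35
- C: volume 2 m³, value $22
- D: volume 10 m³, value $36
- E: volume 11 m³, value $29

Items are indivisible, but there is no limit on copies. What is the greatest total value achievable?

$418

Best value-per-unit is C at 22/2, and filling with it alone uses volume 19×2=38. No mix of the others beats 19×22 = 418.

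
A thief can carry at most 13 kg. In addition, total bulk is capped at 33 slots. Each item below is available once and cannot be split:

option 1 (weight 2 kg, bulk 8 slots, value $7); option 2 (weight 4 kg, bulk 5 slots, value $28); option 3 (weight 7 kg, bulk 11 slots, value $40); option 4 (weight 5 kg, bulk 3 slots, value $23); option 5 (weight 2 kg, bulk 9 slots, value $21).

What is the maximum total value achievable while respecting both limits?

Feasible sets respecting both limits:
- option 2+option 3+option 5: weight 13, bulk 25, value 89
- option 1+option 2+option 4+option 5: weight 13, bulk 25, value 79
- option 1+option 2+option 3: weight 13, bulk 24, value 75
- option 2+option 4+option 5: weight 11, bulk 17, value 72
Best: $89.

$89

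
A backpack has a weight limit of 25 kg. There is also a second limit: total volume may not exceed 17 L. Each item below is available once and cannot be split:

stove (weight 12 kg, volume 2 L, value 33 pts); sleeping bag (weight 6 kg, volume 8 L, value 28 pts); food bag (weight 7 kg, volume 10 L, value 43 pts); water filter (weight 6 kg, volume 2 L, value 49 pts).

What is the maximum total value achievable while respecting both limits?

Feasible sets respecting both limits:
- stove+food bag+water filter: weight 25, volume 14, value 125
- stove+sleeping bag+water filter: weight 24, volume 12, value 110
- food bag+water filter: weight 13, volume 12, value 92
Best: 125 pts.

125 pts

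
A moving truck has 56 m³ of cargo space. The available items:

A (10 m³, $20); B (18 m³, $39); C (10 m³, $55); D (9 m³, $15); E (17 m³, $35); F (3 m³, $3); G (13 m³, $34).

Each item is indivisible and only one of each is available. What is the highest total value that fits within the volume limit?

This is a 0/1 knapsack; check combinations near the capacity.
- A+B+C+F+G: volume 10+18+10+3+13=54, value 20+39+55+3+34=151
- A+B+C+E: volume 10+18+10+17=55, value 20+39+55+35=149
- A+B+C+G: volume 10+18+10+13=51, value 20+39+55+34=148
- A+C+E+F+G: volume 10+10+17+3+13=53, value 20+55+35+3+34=147
- B+C+D+F+G: volume 18+10+9+3+13=53, value 39+55+15+3+34=146
Best: $151.

$151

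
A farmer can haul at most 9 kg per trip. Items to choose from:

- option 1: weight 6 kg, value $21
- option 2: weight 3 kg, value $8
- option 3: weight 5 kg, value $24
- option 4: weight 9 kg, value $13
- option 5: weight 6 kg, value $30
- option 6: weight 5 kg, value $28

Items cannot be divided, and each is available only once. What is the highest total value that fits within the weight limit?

Check high-value combinations within 9 kg:
- option 2+option 5: weight 3+6=9, value 8+30=38
- option 2+option 6: weight 3+5=8, value 8+28=36
- option 2+option 3: weight 3+5=8, value 8+24=32
- option 5: weight 6, value 30
Best: $38.

$38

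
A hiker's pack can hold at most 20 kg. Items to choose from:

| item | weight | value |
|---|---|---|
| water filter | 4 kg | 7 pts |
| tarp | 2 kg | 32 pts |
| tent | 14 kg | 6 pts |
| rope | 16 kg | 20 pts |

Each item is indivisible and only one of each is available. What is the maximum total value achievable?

Check high-value combinations within 20 kg:
- tarp+rope: weight 2+16=18, value 32+20=52
- water filter+tarp+tent: weight 4+2+14=20, value 7+32+6=45
- water filter+tarp: weight 4+2=6, value 7+32=39
Best: 52 pts.

52 pts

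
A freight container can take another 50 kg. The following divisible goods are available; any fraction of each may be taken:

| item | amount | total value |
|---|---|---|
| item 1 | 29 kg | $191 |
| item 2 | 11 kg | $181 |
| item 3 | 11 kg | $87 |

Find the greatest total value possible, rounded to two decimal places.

Take in order of value per unit:
- item 2 (181/11 per unit): all 11 → value 181, running total 181.00
- item 3 (87/11 per unit): all 11 → value 87, running total 268.00
- item 1 (191/29 per unit): 28 of 29 → value 28×191/29 = 184.4138, running total 452.41
Total 452.41.

452.41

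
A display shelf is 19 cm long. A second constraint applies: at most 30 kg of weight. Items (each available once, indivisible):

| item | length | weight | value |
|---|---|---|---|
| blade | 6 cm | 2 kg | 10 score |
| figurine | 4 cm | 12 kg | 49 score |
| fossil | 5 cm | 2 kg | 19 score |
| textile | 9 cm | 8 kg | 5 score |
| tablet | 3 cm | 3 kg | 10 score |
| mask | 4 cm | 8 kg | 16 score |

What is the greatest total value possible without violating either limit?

94 score

Feasible sets respecting both limits:
- blade+figurine+fossil+mask: length 19, weight 24, value 94
- figurine+fossil+tablet+mask: length 16, weight 25, value 94
- blade+figurine+fossil+tablet: length 18, weight 19, value 88
- blade+figurine+tablet+mask: length 17, weight 25, value 85
Best: 94 score.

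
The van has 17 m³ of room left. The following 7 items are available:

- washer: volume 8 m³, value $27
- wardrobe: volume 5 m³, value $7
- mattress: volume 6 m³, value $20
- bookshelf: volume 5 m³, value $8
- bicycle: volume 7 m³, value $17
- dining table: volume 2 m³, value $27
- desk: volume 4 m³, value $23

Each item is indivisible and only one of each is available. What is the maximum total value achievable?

Check high-value combinations within 17 m³:
- mattress+bookshelf+dining table+desk: volume 6+5+2+4=17, value 20+8+27+23=78
- washer+dining table+desk: volume 8+2+4=14, value 27+27+23=77
- wardrobe+mattress+dining table+desk: volume 5+6+2+4=17, value 7+20+27+23=77
- washer+mattress+dining table: volume 8+6+2=16, value 27+20+27=74
Best: $78.

$78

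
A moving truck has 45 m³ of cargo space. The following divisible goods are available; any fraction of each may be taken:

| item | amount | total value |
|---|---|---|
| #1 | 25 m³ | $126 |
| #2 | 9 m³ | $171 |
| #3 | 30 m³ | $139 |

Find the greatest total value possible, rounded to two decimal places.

347.97

Take in order of value per unit:
- #2 (171/9 per unit): all 9 → value 171, running total 171.00
- #1 (126/25 per unit): all 25 → value 126, running total 297.00
- #3 (139/30 per unit): 11 of 30 → value 11×139/30 = 50.9667, running total 347.97
Total 347.97.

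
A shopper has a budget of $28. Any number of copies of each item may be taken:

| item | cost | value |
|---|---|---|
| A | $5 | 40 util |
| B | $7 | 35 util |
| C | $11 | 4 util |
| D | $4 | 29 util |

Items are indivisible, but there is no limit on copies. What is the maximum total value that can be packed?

218 util

Best value-per-unit is A at 40/5; filling with it alone gives 5×40 = 200.
Optimal mix: 4×A + 2×D → cost 28, value 218.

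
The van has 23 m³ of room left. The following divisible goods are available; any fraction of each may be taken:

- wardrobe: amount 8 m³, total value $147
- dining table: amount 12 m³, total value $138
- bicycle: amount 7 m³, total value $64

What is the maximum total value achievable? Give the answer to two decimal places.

Take in order of value per unit:
- wardrobe (147/8 per unit): all 8 → value 147, running total 147.00
- dining table (138/12 per unit): all 12 → value 138, running total 285.00
- bicycle (64/7 per unit): 3 of 7 → value 3×64/7 = 27.4286, running total 312.43
Total 312.43.

312.43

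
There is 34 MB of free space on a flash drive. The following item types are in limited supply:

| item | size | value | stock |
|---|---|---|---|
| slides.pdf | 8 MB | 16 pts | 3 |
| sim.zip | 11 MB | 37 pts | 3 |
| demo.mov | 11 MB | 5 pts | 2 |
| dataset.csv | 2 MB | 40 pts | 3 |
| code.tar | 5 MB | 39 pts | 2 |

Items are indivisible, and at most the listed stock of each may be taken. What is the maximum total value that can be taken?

235 pts

Best selections within size 34 and stock limits:
- 1×sim.zip + 3×dataset.csv + 2×code.tar: size 27, value 235
- 2×sim.zip + 3×dataset.csv + 1×code.tar: size 33, value 233
- 2×slides.pdf + 3×dataset.csv + 2×code.tar: size 32, value 230
Best: 235 pts.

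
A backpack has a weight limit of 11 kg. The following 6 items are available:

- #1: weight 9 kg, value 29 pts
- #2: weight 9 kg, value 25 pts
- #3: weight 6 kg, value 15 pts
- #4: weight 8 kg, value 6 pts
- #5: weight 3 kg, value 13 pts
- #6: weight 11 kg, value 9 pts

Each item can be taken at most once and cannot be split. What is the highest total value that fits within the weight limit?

29 pts

This is a 0/1 knapsack; check combinations near the capacity.
- #1: weight 9, value 29
- #3+#5: weight 6+3=9, value 15+13=28
- #2: weight 9, value 25
Best: 29 pts.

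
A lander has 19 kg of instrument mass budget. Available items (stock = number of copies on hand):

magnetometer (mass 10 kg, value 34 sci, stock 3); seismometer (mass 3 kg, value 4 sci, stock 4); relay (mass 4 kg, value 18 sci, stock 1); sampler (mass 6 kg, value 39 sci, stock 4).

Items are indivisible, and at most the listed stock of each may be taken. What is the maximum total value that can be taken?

117 sci

Best selections within mass 19 and stock limits:
- 3×sampler: mass 18, value 117
- 1×seismometer + 1×relay + 2×sampler: mass 19, value 100
Best: 117 sci.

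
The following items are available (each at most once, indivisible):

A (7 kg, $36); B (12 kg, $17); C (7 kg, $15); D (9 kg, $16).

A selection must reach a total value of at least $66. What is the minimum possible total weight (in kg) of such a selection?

Subsets with value ≥ 66, sorted by total weight:
- A+C+D: weight 23, value 67
- A+B+C: weight 26, value 68
- A+B+D: weight 28, value 69
- A+B+C+D: weight 35, value 84
Minimum weight: 23 kg.

23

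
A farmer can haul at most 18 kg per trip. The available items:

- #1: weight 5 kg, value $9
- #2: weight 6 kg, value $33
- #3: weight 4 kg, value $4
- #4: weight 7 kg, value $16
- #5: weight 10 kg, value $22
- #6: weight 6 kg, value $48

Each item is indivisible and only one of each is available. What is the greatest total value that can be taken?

Check high-value combinations within 18 kg:
- #1+#2+#6: weight 5+6+6=17, value 9+33+48=90
- #2+#3+#6: weight 6+4+6=16, value 33+4+48=85
- #2+#6: weight 6+6=12, value 33+48=81
- #1+#4+#6: weight 5+7+6=18, value 9+16+48=73
Best: $90.

$90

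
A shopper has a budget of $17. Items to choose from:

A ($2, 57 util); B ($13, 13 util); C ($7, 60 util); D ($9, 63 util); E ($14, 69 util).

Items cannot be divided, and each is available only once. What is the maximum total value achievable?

Check high-value combinations within $17:
- A+E: cost 2+14=16, value 57+69=126
- C+D: cost 7+9=16, value 60+63=123
- A+D: cost 2+9=11, value 57+63=120
- A+C: cost 2+7=9, value 57+60=117
Best: 126 util.

126 util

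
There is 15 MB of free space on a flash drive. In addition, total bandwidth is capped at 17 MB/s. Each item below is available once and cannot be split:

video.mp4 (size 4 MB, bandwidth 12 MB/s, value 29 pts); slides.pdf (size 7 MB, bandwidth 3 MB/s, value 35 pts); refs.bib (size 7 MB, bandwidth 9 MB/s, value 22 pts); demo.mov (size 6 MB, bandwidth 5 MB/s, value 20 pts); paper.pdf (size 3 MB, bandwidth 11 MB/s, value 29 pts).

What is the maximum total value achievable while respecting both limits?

64 pts

Feasible sets respecting both limits:
- video.mp4+slides.pdf: size 11, bandwidth 15, value 64
- slides.pdf+paper.pdf: size 10, bandwidth 14, value 64
- slides.pdf+refs.bib: size 14, bandwidth 12, value 57
Best: 64 pts.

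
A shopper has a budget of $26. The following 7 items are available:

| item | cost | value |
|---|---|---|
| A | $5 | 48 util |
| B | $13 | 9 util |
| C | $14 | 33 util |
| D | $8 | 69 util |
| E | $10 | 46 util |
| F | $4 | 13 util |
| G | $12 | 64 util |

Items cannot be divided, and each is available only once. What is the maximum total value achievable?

181 util

Check high-value combinations within $26:
- A+D+G: cost 5+8+12=25, value 48+69+64=181
- A+D+E: cost 5+8+10=23, value 48+69+46=163
- D+F+G: cost 8+4+12=24, value 69+13+64=146
- D+G: cost 8+12=20, value 69+64=133
- A+D+F: cost 5+8+4=17, value 48+69+13=130
Best: 181 util.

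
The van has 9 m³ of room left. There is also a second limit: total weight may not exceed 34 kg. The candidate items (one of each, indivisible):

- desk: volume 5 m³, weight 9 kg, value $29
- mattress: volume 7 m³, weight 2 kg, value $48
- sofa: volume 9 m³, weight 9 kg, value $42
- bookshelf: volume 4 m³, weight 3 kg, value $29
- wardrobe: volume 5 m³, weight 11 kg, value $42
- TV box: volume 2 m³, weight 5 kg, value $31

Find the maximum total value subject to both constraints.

$79

Feasible sets respecting both limits:
- mattress+TV box: volume 9, weight 7, value 79
- wardrobe+TV box: volume 7, weight 16, value 73
- bookshelf+wardrobe: volume 9, weight 14, value 71
- desk+TV box: volume 7, weight 14, value 60
Best: $79.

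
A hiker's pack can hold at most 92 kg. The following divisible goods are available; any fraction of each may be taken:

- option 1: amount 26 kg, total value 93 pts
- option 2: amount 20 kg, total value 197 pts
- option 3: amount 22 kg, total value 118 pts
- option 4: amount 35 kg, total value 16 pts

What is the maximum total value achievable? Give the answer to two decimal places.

418.97

Take in order of value per unit:
- option 2 (197/20 per unit): all 20 → value 197, running total 197.00
- option 3 (118/22 per unit): all 22 → value 118, running total 315.00
- option 1 (93/26 per unit): all 26 → value 93, running total 408.00
- option 4 (16/35 per unit): 24 of 35 → value 24×16/35 = 10.9714, running total 418.97
Total 418.97.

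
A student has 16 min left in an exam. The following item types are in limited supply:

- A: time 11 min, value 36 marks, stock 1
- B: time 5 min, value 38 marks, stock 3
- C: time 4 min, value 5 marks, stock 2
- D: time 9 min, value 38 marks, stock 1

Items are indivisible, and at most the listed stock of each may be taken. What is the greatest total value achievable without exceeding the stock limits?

Best selections within time 16 and stock limits:
- 3×B: time 15, value 114
- 2×B + 1×C: time 14, value 81
- 2×B: time 10, value 76
Best: 114 marks.

114 marks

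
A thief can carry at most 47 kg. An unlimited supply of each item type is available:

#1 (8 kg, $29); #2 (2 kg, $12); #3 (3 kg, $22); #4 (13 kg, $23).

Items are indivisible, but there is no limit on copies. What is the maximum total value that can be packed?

Best value-per-unit is #3 at 22/3; filling with it alone gives 15×22 = 330.
Optimal mix: 1×#2 + 15×#3 → weight 47, value 342.

$342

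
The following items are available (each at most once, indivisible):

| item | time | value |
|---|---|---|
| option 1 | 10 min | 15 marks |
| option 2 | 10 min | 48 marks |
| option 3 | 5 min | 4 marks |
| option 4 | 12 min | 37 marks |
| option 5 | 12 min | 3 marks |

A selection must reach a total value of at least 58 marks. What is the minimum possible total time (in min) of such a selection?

20

Subsets with value ≥ 58, sorted by total time:
- option 1+option 2: time 20, value 63
- option 2+option 4: time 22, value 85
- option 1+option 2+option 3: time 25, value 67
Minimum time: 20 min.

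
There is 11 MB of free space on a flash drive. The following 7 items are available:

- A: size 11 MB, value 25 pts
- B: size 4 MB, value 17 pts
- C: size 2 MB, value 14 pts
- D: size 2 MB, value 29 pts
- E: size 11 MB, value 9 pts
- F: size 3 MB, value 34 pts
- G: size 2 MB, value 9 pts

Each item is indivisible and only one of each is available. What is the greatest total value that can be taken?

This is a 0/1 knapsack; check combinations near the capacity.
- B+C+D+F: size 4+2+2+3=11, value 17+14+29+34=94
- B+D+F+G: size 4+2+3+2=11, value 17+29+34+9=89
- C+D+F+G: size 2+2+3+2=9, value 14+29+34+9=86
- B+D+F: size 4+2+3=9, value 17+29+34=80
Best: 94 pts.

94 pts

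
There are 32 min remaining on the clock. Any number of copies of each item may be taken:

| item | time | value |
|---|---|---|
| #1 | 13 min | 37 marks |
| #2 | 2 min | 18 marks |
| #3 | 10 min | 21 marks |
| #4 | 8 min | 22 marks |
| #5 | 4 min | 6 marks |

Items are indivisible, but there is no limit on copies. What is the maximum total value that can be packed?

Best value-per-unit is #2 at 18/2, and filling with it alone uses time 16×2=32. No mix of the others beats 16×18 = 288.

288 marks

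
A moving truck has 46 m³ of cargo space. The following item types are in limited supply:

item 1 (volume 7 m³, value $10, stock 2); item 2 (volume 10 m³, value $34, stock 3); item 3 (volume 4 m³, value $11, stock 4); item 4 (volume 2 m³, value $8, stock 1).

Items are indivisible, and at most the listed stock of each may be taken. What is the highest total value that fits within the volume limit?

$146

Top feasible selections:
- 3×item 2 + 4×item 3: volume 46, value 146
- 3×item 2 + 3×item 3 + 1×item 4: volume 44, value 143
- 3×item 2 + 3×item 3: volume 42, value 135
- 1×item 1 + 3×item 2 + 2×item 3: volume 45, value 134
Best: $146.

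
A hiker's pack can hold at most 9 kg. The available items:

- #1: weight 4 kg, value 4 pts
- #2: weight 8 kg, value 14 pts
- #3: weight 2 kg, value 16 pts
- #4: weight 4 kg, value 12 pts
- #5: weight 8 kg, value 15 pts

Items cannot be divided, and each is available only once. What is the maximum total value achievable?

28 pts

This is a 0/1 knapsack; check combinations near the capacity.
- #3+#4: weight 2+4=6, value 16+12=28
- #1+#3: weight 4+2=6, value 4+16=20
- #3: weight 2, value 16
Best: 28 pts.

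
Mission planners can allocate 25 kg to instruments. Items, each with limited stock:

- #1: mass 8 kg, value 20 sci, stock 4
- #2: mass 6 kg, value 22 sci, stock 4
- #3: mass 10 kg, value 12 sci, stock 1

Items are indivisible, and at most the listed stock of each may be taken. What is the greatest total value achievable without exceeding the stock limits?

88 sci

Top feasible selections:
- 4×#2: mass 24, value 88
- 3×#2: mass 18, value 66
Best: 88 sci.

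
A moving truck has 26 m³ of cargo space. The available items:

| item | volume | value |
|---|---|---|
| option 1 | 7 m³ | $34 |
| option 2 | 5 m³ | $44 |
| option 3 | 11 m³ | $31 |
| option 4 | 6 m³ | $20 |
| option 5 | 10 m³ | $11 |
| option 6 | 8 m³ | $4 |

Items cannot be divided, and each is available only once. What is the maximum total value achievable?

Check high-value combinations within 26 m³:
- option 1+option 2+option 3: volume 7+5+11=23, value 34+44+31=109
- option 1+option 2+option 4+option 6: volume 7+5+6+8=26, value 34+44+20+4=102
- option 1+option 2+option 4: volume 7+5+6=18, value 34+44+20=98
Best: $109.

$109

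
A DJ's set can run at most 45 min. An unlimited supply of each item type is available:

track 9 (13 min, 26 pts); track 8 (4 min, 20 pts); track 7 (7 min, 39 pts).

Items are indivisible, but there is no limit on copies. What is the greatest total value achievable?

Best value-per-unit is track 7 at 39/7; filling with it alone gives 6×39 = 234.
Optimal mix: 6×track 8 + 3×track 7 → duration 45, value 237.

237 pts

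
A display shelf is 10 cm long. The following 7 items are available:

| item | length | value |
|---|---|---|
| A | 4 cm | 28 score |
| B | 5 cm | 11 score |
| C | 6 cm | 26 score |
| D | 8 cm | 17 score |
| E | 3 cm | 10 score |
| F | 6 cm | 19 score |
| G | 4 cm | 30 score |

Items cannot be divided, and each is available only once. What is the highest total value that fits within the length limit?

58 score

Check high-value combinations within 10 cm:
- A+G: length 4+4=8, value 28+30=58
- C+G: length 6+4=10, value 26+30=56
- A+C: length 4+6=10, value 28+26=54
- F+G: length 6+4=10, value 19+30=49
Best: 58 score.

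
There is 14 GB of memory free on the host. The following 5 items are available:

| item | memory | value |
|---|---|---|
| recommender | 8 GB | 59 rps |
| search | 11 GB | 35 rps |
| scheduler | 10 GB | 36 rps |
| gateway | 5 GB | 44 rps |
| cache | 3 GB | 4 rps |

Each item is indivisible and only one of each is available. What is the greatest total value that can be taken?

This is a 0/1 knapsack; check combinations near the capacity.
- recommender+gateway: memory 8+5=13, value 59+44=103
- recommender+cache: memory 8+3=11, value 59+4=63
- recommender: memory 8, value 59
- gateway+cache: memory 5+3=8, value 44+4=48
- gateway: memory 5, value 44
Best: 103 rps.

103 rps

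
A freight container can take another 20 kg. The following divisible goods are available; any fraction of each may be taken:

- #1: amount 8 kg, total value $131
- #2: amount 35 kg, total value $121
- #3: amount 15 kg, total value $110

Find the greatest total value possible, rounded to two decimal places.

Take in order of value per unit:
- #1 (131/8 per unit): all 8 → value 131, running total 131.00
- #3 (110/15 per unit): 12 of 15 → value 12×110/15 = 88.0000, running total 219.00
Total 219.00.

219.00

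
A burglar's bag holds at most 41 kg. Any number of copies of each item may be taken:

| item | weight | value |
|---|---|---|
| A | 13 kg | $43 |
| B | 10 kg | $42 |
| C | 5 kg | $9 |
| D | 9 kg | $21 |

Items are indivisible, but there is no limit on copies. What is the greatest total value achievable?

Best value-per-unit is B at 42/10, and filling with it alone uses weight 4×10=40. No mix of the others beats 4×42 = 168.

$168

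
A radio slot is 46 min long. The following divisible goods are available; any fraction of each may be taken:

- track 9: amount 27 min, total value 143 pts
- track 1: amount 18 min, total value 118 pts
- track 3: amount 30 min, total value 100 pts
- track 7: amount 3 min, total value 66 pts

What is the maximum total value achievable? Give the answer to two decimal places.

Take in order of value per unit:
- track 7 (66/3 per unit): all 3 → value 66, running total 66.00
- track 1 (118/18 per unit): all 18 → value 118, running total 184.00
- track 9 (143/27 per unit): 25 of 27 → value 25×143/27 = 132.4074, running total 316.41
Total 316.41.

316.41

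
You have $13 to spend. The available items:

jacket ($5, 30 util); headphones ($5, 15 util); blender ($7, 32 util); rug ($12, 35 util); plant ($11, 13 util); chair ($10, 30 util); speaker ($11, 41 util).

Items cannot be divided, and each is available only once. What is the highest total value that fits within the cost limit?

62 util

Check high-value combinations within $13:
- jacket+blender: cost 5+7=12, value 30+32=62
- headphones+blender: cost 5+7=12, value 15+32=47
- jacket+headphones: cost 5+5=10, value 30+15=45
- speaker: cost 11, value 41
- rug: cost 12, value 35
Best: 62 util.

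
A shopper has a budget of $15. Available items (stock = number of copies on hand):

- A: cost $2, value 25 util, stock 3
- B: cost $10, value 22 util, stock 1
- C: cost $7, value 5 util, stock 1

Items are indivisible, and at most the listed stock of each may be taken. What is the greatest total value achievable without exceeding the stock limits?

80 util

Best selections within cost 15 and stock limits:
- 3×A + 1×C: cost 13, value 80
- 3×A: cost 6, value 75
- 2×A + 1×B: cost 14, value 72
Best: 80 util.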